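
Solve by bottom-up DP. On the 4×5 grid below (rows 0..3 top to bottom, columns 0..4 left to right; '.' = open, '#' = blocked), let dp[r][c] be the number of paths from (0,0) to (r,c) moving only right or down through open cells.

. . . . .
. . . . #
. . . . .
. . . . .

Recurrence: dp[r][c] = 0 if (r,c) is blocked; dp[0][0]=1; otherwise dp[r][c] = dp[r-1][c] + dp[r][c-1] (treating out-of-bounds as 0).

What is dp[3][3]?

r\c   0   1   2   3   4
  0   1   1   1   1   1
  1   1   2   3   4   0
  2   1   3   6  10  10
  3   1   4  10  20  30

20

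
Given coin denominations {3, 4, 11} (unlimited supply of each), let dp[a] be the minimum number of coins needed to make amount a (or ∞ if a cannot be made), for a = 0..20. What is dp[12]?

3

 a  0  1  2  3  4  5  6  7  8  9 10 11 12 13 14 15 16 17 18 19 20
dp  0  -  -  1  1  -  2  2  2  3  3  1  3  4  2  2  4  3  3  3  4
(- denotes ∞ / unreachable)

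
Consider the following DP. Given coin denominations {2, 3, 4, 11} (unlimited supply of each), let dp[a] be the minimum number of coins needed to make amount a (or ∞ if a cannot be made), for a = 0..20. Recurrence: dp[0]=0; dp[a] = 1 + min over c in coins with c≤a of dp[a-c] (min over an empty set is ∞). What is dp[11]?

 a  0  1  2  3  4  5  6  7  8  9 10 11 12 13 14 15 16 17 18 19 20
dp  0  -  1  1  1  2  2  2  2  3  3  1  3  2  2  2  3  3  3  3  4
(- denotes ∞ / unreachable)

1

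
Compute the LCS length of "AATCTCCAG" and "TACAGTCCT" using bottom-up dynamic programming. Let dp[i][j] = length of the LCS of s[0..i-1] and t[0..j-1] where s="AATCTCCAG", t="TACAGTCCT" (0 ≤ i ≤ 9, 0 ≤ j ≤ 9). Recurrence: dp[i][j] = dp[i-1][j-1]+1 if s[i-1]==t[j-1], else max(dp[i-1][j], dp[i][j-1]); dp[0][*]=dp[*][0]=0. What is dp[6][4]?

   ''  T  A  C  A  G  T  C  C  T
''  0  0  0  0  0  0  0  0  0  0
 A  0  0  1  1  1  1  1  1  1  1
 A  0  0  1  1  2  2  2  2  2  2
 T  0  1  1  1  2  2  3  3  3  3
 C  0  1  1  2  2  2  3  4  4  4
 T  0  1  1  2  2  2  3  4  4  5
 C  0  1  1  2  2  2  3  4  5  5
 C  0  1  1  2  2  2  3  4  5  5
 A  0  1  2  2  3  3  3  4  5  5
 G  0  1  2  2  3  4  4  4  5  5

2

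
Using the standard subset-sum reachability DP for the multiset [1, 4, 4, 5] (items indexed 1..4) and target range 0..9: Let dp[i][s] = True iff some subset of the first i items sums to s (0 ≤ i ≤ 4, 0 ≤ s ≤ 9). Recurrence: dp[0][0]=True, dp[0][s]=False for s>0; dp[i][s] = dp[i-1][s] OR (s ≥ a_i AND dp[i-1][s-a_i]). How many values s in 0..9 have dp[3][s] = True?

i\s   0   1   2   3   4   5   6   7   8   9
  0   T   F   F   F   F   F   F   F   F   F
  1   T   T   F   F   F   F   F   F   F   F
  2   T   T   F   F   T   T   F   F   F   F
  3   T   T   F   F   T   T   F   F   T   T
  4   T   T   F   F   T   T   T   F   T   T

6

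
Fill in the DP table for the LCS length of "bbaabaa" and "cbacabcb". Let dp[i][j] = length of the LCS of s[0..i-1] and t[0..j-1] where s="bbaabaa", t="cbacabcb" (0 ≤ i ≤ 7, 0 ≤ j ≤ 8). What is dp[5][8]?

4

   ''  c  b  a  c  a  b  c  b
''  0  0  0  0  0  0  0  0  0
 b  0  0  1  1  1  1  1  1  1
 b  0  0  1  1  1  1  2  2  2
 a  0  0  1  2  2  2  2  2  2
 a  0  0  1  2  2  3  3  3  3
 b  0  0  1  2  2  3  4  4  4
 a  0  0  1  2  2  3  4  4  4
 a  0  0  1  2  2  3  4  4  4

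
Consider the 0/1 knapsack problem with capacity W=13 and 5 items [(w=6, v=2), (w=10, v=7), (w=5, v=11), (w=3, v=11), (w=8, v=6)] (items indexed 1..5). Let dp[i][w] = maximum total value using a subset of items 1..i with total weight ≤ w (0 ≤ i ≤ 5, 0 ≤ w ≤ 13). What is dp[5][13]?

22

i\w   0   1   2   3   4   5   6   7   8   9  10  11  12  13
  0   0   0   0   0   0   0   0   0   0   0   0   0   0   0
  1   0   0   0   0   0   0   2   2   2   2   2   2   2   2
  2   0   0   0   0   0   0   2   2   2   2   7   7   7   7
  3   0   0   0   0   0  11  11  11  11  11  11  13  13  13
  4   0   0   0  11  11  11  11  11  22  22  22  22  22  22
  5   0   0   0  11  11  11  11  11  22  22  22  22  22  22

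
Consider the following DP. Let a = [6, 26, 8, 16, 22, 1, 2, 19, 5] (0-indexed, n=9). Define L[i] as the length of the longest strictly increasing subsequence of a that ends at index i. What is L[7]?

4

   i    0    1    2    3    4    5    6    7    8
a[i]    6   26    8   16   22    1    2   19    5
L[i]    1    2    2    3    4    1    2    4    3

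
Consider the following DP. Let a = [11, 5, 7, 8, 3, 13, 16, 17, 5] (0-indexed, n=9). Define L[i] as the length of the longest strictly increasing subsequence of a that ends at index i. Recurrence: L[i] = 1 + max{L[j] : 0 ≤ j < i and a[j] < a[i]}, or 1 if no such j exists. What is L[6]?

5

   i    0    1    2    3    4    5    6    7    8
a[i]   11    5    7    8    3   13   16   17    5
L[i]    1    1    2    3    1    4    5    6    2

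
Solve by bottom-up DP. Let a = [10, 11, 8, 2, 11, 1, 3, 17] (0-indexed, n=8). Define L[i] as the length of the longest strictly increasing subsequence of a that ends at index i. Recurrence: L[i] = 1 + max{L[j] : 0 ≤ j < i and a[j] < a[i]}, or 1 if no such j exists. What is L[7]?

3

   i    0    1    2    3    4    5    6    7
a[i]   10   11    8    2   11    1    3   17
L[i]    1    2    1    1    2    1    2    3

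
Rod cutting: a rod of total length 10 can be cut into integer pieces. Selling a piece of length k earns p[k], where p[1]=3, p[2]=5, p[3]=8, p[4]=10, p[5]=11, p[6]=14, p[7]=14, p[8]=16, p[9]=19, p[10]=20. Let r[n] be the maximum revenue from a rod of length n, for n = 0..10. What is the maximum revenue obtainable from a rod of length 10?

30

   n    0    1    2    3    4    5    6    7    8    9   10
r[n]    0    3    6    9   12   15   18   21   24   27   30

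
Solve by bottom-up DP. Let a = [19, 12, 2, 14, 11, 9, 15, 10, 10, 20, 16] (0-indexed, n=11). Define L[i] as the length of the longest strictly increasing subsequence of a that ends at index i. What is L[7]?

   i    0    1    2    3    4    5    6    7    8    9   10
a[i]   19   12    2   14   11    9   15   10   10   20   16
L[i]    1    1    1    2    2    2    3    3    3    4    4

3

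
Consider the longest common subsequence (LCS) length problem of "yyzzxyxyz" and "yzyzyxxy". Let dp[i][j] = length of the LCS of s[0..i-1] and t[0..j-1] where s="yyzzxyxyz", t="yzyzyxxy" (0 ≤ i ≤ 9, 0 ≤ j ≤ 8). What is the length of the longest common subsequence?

6

   ''  y  z  y  z  y  x  x  y
''  0  0  0  0  0  0  0  0  0
 y  0  1  1  1  1  1  1  1  1
 y  0  1  1  2  2  2  2  2  2
 z  0  1  2  2  3  3  3  3  3
 z  0  1  2  2  3  3  3  3  3
 x  0  1  2  2  3  3  4  4  4
 y  0  1  2  3  3  4  4  4  5
 x  0  1  2  3  3  4  5  5  5
 y  0  1  2  3  3  4  5  5  6
 z  0  1  2  3  4  4  5  5  6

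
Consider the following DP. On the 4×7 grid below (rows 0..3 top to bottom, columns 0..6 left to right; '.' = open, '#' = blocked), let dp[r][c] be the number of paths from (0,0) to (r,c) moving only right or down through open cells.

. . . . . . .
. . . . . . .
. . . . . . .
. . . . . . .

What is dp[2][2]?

r\c   0   1   2   3   4   5   6
  0   1   1   1   1   1   1   1
  1   1   2   3   4   5   6   7
  2   1   3   6  10  15  21  28
  3   1   4  10  20  35  56  84

6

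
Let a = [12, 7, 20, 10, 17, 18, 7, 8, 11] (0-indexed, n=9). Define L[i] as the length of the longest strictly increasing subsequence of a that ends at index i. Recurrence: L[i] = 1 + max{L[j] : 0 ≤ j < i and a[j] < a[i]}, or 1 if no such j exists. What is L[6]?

1

   i    0    1    2    3    4    5    6    7    8
a[i]   12    7   20   10   17   18    7    8   11
L[i]    1    1    2    2    3    4    1    2    3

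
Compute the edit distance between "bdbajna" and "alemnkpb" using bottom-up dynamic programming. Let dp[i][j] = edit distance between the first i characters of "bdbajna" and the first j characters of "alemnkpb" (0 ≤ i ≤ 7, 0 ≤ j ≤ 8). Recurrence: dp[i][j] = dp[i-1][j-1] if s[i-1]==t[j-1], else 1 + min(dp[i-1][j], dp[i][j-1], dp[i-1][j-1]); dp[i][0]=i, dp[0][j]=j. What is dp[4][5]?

   ''  a  l  e  m  n  k  p  b
''  0  1  2  3  4  5  6  7  8
 b  1  1  2  3  4  5  6  7  7
 d  2  2  2  3  4  5  6  7  8
 b  3  3  3  3  4  5  6  7  7
 a  4  3  4  4  4  5  6  7  8
 j  5  4  4  5  5  5  6  7  8
 n  6  5  5  5  6  5  6  7  8
 a  7  6  6  6  6  6  6  7  8

5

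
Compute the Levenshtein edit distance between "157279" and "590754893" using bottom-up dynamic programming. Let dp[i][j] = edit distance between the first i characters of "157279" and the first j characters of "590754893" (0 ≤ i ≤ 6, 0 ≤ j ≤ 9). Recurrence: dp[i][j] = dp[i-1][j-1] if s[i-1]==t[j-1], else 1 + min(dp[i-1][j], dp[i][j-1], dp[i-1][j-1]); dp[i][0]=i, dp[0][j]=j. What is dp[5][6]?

   ''  5  9  0  7  5  4  8  9  3
''  0  1  2  3  4  5  6  7  8  9
 1  1  1  2  3  4  5  6  7  8  9
 5  2  1  2  3  4  4  5  6  7  8
 7  3  2  2  3  3  4  5  6  7  8
 2  4  3  3  3  4  4  5  6  7  8
 7  5  4  4  4  3  4  5  6  7  8
 9  6  5  4  5  4  4  5  6  6  7

5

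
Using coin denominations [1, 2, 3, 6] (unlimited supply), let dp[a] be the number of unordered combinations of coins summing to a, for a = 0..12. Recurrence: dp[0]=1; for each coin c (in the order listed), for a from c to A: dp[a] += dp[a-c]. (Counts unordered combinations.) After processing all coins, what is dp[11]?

after  coin     0     1     2     3     4     5     6     7     8     9    10    11    12
          1     1     1     1     1     1     1     1     1     1     1     1     1     1
          2     1     1     2     2     3     3     4     4     5     5     6     6     7
          3     1     1     2     3     4     5     7     8    10    12    14    16    19
          6     1     1     2     3     4     5     8     9    12    15    18    21    27

21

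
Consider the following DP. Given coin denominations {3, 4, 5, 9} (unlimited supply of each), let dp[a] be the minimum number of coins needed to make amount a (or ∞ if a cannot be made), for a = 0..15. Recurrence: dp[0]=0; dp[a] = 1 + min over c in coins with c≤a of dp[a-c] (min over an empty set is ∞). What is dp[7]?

 a  0  1  2  3  4  5  6  7  8  9 10 11 12 13 14 15
dp  0  -  -  1  1  1  2  2  2  1  2  3  2  2  2  3
(- denotes ∞ / unreachable)

2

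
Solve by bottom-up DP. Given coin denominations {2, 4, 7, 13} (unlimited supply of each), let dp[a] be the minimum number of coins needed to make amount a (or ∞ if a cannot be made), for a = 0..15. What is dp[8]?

 a  0  1  2  3  4  5  6  7  8  9 10 11 12 13 14 15
dp  0  -  1  -  1  -  2  1  2  2  3  2  3  1  2  2
(- denotes ∞ / unreachable)

2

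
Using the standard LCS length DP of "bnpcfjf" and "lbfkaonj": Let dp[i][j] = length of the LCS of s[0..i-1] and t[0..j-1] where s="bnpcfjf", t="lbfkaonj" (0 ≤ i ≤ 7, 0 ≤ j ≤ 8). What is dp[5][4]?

2

   ''  l  b  f  k  a  o  n  j
''  0  0  0  0  0  0  0  0  0
 b  0  0  1  1  1  1  1  1  1
 n  0  0  1  1  1  1  1  2  2
 p  0  0  1  1  1  1  1  2  2
 c  0  0  1  1  1  1  1  2  2
 f  0  0  1  2  2  2  2  2  2
 j  0  0  1  2  2  2  2  2  3
 f  0  0  1  2  2  2  2  2  3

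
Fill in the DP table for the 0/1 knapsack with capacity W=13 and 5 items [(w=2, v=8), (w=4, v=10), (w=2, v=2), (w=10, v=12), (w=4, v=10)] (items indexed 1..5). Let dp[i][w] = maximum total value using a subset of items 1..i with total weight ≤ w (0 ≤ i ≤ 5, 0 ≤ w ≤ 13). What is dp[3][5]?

i\w   0   1   2   3   4   5   6   7   8   9  10  11  12  13
  0   0   0   0   0   0   0   0   0   0   0   0   0   0   0
  1   0   0   8   8   8   8   8   8   8   8   8   8   8   8
  2   0   0   8   8  10  10  18  18  18  18  18  18  18  18
  3   0   0   8   8  10  10  18  18  20  20  20  20  20  20
  4   0   0   8   8  10  10  18  18  20  20  20  20  20  20
  5   0   0   8   8  10  10  18  18  20  20  28  28  30  30

10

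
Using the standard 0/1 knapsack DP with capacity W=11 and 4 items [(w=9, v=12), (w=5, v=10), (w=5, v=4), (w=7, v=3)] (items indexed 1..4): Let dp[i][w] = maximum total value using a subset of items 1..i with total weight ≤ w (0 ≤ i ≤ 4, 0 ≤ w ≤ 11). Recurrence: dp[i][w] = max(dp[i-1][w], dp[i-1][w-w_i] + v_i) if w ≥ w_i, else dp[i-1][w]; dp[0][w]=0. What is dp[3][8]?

i\w   0   1   2   3   4   5   6   7   8   9  10  11
  0   0   0   0   0   0   0   0   0   0   0   0   0
  1   0   0   0   0   0   0   0   0   0  12  12  12
  2   0   0   0   0   0  10  10  10  10  12  12  12
  3   0   0   0   0   0  10  10  10  10  12  14  14
  4   0   0   0   0   0  10  10  10  10  12  14  14

10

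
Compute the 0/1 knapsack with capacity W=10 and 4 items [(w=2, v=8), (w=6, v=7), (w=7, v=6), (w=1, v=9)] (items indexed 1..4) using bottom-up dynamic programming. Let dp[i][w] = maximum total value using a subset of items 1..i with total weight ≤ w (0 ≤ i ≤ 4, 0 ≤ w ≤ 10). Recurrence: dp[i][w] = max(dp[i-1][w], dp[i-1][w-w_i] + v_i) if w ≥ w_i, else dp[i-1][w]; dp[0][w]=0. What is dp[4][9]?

i\w   0   1   2   3   4   5   6   7   8   9  10
  0   0   0   0   0   0   0   0   0   0   0   0
  1   0   0   8   8   8   8   8   8   8   8   8
  2   0   0   8   8   8   8   8   8  15  15  15
  3   0   0   8   8   8   8   8   8  15  15  15
  4   0   9   9  17  17  17  17  17  17  24  24

24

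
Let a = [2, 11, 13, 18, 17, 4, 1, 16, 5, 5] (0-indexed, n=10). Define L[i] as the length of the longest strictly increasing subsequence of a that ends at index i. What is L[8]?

   i    0    1    2    3    4    5    6    7    8    9
a[i]    2   11   13   18   17    4    1   16    5    5
L[i]    1    2    3    4    4    2    1    4    3    3

3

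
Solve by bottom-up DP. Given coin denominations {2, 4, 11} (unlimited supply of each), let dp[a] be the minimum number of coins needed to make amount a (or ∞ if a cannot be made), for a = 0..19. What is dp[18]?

5

 a  0  1  2  3  4  5  6  7  8  9 10 11 12 13 14 15 16 17 18 19
dp  0  -  1  -  1  -  2  -  2  -  3  1  3  2  4  2  4  3  5  3
(- denotes ∞ / unreachable)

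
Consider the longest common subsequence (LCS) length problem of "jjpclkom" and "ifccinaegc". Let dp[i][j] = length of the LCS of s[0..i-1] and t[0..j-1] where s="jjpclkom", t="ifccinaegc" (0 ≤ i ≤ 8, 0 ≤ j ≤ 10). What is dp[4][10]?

   ''  i  f  c  c  i  n  a  e  g  c
''  0  0  0  0  0  0  0  0  0  0  0
 j  0  0  0  0  0  0  0  0  0  0  0
 j  0  0  0  0  0  0  0  0  0  0  0
 p  0  0  0  0  0  0  0  0  0  0  0
 c  0  0  0  1  1  1  1  1  1  1  1
 l  0  0  0  1  1  1  1  1  1  1  1
 k  0  0  0  1  1  1  1  1  1  1  1
 o  0  0  0  1  1  1  1  1  1  1  1
 m  0  0  0  1  1  1  1  1  1  1  1

1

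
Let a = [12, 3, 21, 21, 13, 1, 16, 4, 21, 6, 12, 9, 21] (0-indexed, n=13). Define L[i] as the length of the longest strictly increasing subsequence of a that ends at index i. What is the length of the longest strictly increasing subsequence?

5

   i    0    1    2    3    4    5    6    7    8    9   10   11   12
a[i]   12    3   21   21   13    1   16    4   21    6   12    9   21
L[i]    1    1    2    2    2    1    3    2    4    3    4    4    5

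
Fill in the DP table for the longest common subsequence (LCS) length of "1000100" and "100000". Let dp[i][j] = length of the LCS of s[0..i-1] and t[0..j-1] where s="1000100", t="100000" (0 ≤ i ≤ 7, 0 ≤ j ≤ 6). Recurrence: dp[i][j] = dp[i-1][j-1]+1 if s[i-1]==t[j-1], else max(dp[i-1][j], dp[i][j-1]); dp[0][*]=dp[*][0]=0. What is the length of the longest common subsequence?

   ''  1  0  0  0  0  0
''  0  0  0  0  0  0  0
 1  0  1  1  1  1  1  1
 0  0  1  2  2  2  2  2
 0  0  1  2  3  3  3  3
 0  0  1  2  3  4  4  4
 1  0  1  2  3  4  4  4
 0  0  1  2  3  4  5  5
 0  0  1  2  3  4  5  6

6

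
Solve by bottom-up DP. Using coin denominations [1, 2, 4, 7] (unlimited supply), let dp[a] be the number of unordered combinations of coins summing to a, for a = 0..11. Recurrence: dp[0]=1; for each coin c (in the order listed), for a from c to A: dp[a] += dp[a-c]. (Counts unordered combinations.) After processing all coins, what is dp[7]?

7

after  coin     0     1     2     3     4     5     6     7     8     9    10    11
          1     1     1     1     1     1     1     1     1     1     1     1     1
          2     1     1     2     2     3     3     4     4     5     5     6     6
          4     1     1     2     2     4     4     6     6     9     9    12    12
          7     1     1     2     2     4     4     6     7    10    11    14    16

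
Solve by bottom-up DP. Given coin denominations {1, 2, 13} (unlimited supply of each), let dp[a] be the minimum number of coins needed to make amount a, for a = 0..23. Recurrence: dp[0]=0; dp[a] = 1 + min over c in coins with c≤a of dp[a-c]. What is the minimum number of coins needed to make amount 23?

6

 a  0  1  2  3  4  5  6  7  8  9 10 11 12 13 14 15 16 17 18 19 20 21 22 23
dp  0  1  1  2  2  3  3  4  4  5  5  6  6  1  2  2  3  3  4  4  5  5  6  6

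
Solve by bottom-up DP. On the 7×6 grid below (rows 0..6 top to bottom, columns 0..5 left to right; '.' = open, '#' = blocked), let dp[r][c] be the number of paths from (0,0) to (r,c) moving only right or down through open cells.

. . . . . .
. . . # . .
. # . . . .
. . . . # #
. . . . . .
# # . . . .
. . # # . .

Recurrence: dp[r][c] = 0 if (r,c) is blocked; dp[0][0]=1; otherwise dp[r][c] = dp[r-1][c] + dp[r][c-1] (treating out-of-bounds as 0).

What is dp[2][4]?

r\c   0   1   2   3   4   5
  0   1   1   1   1   1   1
  1   1   2   3   0   1   2
  2   1   0   3   3   4   6
  3   1   1   4   7   0   0
  4   1   2   6  13  13  13
  5   0   0   6  19  32  45
  6   0   0   0   0  32  77

4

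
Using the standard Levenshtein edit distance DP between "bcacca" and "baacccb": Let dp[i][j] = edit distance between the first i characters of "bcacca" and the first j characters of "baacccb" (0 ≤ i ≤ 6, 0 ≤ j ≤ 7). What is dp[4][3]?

   ''  b  a  a  c  c  c  b
''  0  1  2  3  4  5  6  7
 b  1  0  1  2  3  4  5  6
 c  2  1  1  2  2  3  4  5
 a  3  2  1  1  2  3  4  5
 c  4  3  2  2  1  2  3  4
 c  5  4  3  3  2  1  2  3
 a  6  5  4  3  3  2  2  3

2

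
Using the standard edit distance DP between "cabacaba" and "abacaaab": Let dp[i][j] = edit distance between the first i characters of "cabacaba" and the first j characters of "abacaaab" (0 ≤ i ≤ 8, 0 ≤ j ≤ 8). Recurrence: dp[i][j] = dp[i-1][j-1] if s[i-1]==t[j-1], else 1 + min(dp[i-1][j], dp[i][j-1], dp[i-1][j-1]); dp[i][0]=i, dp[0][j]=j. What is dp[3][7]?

5

   ''  a  b  a  c  a  a  a  b
''  0  1  2  3  4  5  6  7  8
 c  1  1  2  3  3  4  5  6  7
 a  2  1  2  2  3  3  4  5  6
 b  3  2  1  2  3  4  4  5  5
 a  4  3  2  1  2  3  4  4  5
 c  5  4  3  2  1  2  3  4  5
 a  6  5  4  3  2  1  2  3  4
 b  7  6  5  4  3  2  2  3  3
 a  8  7  6  5  4  3  2  2  3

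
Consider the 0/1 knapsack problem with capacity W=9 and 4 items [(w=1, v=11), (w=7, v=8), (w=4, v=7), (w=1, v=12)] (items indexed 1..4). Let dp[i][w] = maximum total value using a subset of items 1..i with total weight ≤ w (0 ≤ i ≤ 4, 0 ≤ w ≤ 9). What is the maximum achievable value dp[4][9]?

31

i\w   0   1   2   3   4   5   6   7   8   9
  0   0   0   0   0   0   0   0   0   0   0
  1   0  11  11  11  11  11  11  11  11  11
  2   0  11  11  11  11  11  11  11  19  19
  3   0  11  11  11  11  18  18  18  19  19
  4   0  12  23  23  23  23  30  30  30  31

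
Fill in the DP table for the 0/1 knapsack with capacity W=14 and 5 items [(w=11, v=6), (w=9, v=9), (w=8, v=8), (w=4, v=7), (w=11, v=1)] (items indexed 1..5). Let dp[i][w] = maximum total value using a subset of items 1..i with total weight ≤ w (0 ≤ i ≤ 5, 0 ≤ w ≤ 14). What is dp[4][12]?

i\w   0   1   2   3   4   5   6   7   8   9  10  11  12  13  14
  0   0   0   0   0   0   0   0   0   0   0   0   0   0   0   0
  1   0   0   0   0   0   0   0   0   0   0   0   6   6   6   6
  2   0   0   0   0   0   0   0   0   0   9   9   9   9   9   9
  3   0   0   0   0   0   0   0   0   8   9   9   9   9   9   9
  4   0   0   0   0   7   7   7   7   8   9   9   9  15  16  16
  5   0   0   0   0   7   7   7   7   8   9   9   9  15  16  16

15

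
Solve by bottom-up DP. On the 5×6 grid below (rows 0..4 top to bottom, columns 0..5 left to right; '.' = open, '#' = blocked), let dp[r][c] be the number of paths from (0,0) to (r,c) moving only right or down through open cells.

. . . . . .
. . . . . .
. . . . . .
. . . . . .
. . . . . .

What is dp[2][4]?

r\c   0   1   2   3   4   5
  0   1   1   1   1   1   1
  1   1   2   3   4   5   6
  2   1   3   6  10  15  21
  3   1   4  10  20  35  56
  4   1   5  15  35  70 126

15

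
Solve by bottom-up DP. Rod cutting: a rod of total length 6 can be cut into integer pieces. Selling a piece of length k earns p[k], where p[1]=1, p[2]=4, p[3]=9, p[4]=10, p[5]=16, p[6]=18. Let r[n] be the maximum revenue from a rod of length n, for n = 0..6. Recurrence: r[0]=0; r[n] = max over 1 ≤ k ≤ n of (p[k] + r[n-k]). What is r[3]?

   n    0    1    2    3    4    5    6
r[n]    0    1    4    9   10   16   18

9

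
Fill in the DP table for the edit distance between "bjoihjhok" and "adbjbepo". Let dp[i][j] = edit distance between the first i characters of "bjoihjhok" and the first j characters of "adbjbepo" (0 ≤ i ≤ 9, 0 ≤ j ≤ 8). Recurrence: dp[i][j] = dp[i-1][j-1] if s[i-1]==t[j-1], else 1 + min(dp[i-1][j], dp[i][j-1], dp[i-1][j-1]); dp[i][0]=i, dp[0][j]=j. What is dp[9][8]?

   ''  a  d  b  j  b  e  p  o
''  0  1  2  3  4  5  6  7  8
 b  1  1  2  2  3  4  5  6  7
 j  2  2  2  3  2  3  4  5  6
 o  3  3  3  3  3  3  4  5  5
 i  4  4  4  4  4  4  4  5  6
 h  5  5  5  5  5  5  5  5  6
 j  6  6  6  6  5  6  6  6  6
 h  7  7  7  7  6  6  7  7  7
 o  8  8  8  8  7  7  7  8  7
 k  9  9  9  9  8  8  8  8  8

8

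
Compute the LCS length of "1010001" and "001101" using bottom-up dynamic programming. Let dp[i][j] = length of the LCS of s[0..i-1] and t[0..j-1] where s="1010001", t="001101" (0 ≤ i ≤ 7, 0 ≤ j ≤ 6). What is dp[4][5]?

   ''  0  0  1  1  0  1
''  0  0  0  0  0  0  0
 1  0  0  0  1  1  1  1
 0  0  1  1  1  1  2  2
 1  0  1  1  2  2  2  3
 0  0  1  2  2  2  3  3
 0  0  1  2  2  2  3  3
 0  0  1  2  2  2  3  3
 1  0  1  2  3  3  3  4

3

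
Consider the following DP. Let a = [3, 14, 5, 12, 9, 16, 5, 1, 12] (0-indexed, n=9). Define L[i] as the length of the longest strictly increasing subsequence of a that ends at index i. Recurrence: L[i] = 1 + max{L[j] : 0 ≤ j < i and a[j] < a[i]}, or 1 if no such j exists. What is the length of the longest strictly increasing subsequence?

4

   i    0    1    2    3    4    5    6    7    8
a[i]    3   14    5   12    9   16    5    1   12
L[i]    1    2    2    3    3    4    2    1    4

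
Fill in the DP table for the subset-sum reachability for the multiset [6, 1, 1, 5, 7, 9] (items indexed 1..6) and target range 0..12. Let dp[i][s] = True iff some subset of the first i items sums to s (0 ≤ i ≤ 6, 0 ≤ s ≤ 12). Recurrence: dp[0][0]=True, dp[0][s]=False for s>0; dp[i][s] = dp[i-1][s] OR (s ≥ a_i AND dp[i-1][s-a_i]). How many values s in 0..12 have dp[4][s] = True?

i\s   0   1   2   3   4   5   6   7   8   9  10  11  12
  0   T   F   F   F   F   F   F   F   F   F   F   F   F
  1   T   F   F   F   F   F   T   F   F   F   F   F   F
  2   T   T   F   F   F   F   T   T   F   F   F   F   F
  3   T   T   T   F   F   F   T   T   T   F   F   F   F
  4   T   T   T   F   F   T   T   T   T   F   F   T   T
  5   T   T   T   F   F   T   T   T   T   T   F   T   T
  6   T   T   T   F   F   T   T   T   T   T   T   T   T

9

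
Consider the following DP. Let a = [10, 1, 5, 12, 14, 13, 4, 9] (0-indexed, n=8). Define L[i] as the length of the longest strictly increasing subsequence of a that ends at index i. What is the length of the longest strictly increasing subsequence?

4

   i    0    1    2    3    4    5    6    7
a[i]   10    1    5   12   14   13    4    9
L[i]    1    1    2    3    4    4    2    3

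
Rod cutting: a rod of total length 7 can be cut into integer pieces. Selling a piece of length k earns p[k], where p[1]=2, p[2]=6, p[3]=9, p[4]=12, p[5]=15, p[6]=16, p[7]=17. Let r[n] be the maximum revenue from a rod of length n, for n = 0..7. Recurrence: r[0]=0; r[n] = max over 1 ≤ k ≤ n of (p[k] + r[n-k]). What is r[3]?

9

   n    0    1    2    3    4    5    6    7
r[n]    0    2    6    9   12   15   18   21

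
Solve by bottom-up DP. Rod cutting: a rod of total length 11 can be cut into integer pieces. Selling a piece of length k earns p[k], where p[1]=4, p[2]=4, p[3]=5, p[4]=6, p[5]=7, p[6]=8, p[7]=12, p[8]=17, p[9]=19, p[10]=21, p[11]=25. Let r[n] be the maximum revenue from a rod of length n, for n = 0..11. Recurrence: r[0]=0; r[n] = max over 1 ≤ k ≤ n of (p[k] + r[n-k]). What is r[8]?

32

   n    0    1    2    3    4    5    6    7    8    9   10   11
r[n]    0    4    8   12   16   20   24   28   32   36   40   44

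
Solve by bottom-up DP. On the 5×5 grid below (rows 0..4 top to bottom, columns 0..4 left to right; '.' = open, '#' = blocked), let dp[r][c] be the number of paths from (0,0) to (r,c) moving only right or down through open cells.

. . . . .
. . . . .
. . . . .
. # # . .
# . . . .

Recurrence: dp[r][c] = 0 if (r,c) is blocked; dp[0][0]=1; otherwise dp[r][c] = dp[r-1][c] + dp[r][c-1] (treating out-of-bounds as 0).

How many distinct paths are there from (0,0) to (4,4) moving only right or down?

35

r\c   0   1   2   3   4
  0   1   1   1   1   1
  1   1   2   3   4   5
  2   1   3   6  10  15
  3   1   0   0  10  25
  4   0   0   0  10  35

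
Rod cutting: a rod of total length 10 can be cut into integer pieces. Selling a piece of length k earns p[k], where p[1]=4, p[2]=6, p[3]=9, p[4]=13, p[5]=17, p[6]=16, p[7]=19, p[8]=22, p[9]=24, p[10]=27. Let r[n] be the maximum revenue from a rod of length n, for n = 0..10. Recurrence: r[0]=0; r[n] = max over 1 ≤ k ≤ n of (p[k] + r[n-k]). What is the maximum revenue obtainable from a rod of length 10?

   n    0    1    2    3    4    5    6    7    8    9   10
r[n]    0    4    8   12   16   20   24   28   32   36   40

40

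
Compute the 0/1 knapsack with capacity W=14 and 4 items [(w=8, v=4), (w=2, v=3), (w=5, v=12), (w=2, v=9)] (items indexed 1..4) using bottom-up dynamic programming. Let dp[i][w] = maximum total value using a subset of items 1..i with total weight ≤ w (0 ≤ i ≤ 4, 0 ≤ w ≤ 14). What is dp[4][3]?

i\w   0   1   2   3   4   5   6   7   8   9  10  11  12  13  14
  0   0   0   0   0   0   0   0   0   0   0   0   0   0   0   0
  1   0   0   0   0   0   0   0   0   4   4   4   4   4   4   4
  2   0   0   3   3   3   3   3   3   4   4   7   7   7   7   7
  3   0   0   3   3   3  12  12  15  15  15  15  15  15  16  16
  4   0   0   9   9  12  12  12  21  21  24  24  24  24  24  24

9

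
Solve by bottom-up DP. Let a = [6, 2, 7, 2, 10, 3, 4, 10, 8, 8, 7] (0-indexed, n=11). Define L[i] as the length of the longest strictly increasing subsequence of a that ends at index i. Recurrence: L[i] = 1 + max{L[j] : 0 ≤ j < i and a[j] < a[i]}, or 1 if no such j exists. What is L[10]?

4

   i    0    1    2    3    4    5    6    7    8    9   10
a[i]    6    2    7    2   10    3    4   10    8    8    7
L[i]    1    1    2    1    3    2    3    4    4    4    4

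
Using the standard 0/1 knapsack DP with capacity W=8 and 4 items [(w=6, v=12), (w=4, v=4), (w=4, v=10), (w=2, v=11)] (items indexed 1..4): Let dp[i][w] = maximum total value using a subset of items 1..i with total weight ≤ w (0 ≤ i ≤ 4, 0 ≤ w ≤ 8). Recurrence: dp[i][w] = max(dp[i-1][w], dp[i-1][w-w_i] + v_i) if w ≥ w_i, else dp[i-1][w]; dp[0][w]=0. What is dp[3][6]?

i\w   0   1   2   3   4   5   6   7   8
  0   0   0   0   0   0   0   0   0   0
  1   0   0   0   0   0   0  12  12  12
  2   0   0   0   0   4   4  12  12  12
  3   0   0   0   0  10  10  12  12  14
  4   0   0  11  11  11  11  21  21  23

12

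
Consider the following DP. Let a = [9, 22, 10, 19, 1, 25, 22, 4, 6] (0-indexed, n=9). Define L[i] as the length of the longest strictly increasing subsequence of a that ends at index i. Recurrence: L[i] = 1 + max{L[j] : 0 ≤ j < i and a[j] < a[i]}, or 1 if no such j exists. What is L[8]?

   i    0    1    2    3    4    5    6    7    8
a[i]    9   22   10   19    1   25   22    4    6
L[i]    1    2    2    3    1    4    4    2    3

3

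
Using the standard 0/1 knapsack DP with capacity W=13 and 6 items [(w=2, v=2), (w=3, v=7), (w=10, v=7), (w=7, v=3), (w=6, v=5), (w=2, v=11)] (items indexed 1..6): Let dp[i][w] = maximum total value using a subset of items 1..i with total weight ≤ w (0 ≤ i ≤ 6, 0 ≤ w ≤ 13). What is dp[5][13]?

i\w   0   1   2   3   4   5   6   7   8   9  10  11  12  13
  0   0   0   0   0   0   0   0   0   0   0   0   0   0   0
  1   0   0   2   2   2   2   2   2   2   2   2   2   2   2
  2   0   0   2   7   7   9   9   9   9   9   9   9   9   9
  3   0   0   2   7   7   9   9   9   9   9   9   9   9  14
  4   0   0   2   7   7   9   9   9   9   9  10  10  12  14
  5   0   0   2   7   7   9   9   9   9  12  12  14  14  14
  6   0   0  11  11  13  18  18  20  20  20  20  23  23  25

14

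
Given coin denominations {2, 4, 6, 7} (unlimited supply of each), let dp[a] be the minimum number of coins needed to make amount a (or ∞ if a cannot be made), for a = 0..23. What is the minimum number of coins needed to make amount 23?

4

 a  0  1  2  3  4  5  6  7  8  9 10 11 12 13 14 15 16 17 18 19 20 21 22 23
dp  0  -  1  -  1  -  1  1  2  2  2  2  2  2  2  3  3  3  3  3  3  3  4  4
(- denotes ∞ / unreachable)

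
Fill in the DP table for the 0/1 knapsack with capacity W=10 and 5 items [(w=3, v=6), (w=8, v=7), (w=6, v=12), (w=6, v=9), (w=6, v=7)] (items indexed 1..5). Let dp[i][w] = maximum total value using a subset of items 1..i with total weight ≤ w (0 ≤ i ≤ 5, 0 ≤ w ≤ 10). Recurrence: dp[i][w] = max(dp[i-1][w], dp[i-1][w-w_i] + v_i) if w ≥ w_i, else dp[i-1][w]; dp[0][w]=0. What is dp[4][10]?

i\w   0   1   2   3   4   5   6   7   8   9  10
  0   0   0   0   0   0   0   0   0   0   0   0
  1   0   0   0   6   6   6   6   6   6   6   6
  2   0   0   0   6   6   6   6   6   7   7   7
  3   0   0   0   6   6   6  12  12  12  18  18
  4   0   0   0   6   6   6  12  12  12  18  18
  5   0   0   0   6   6   6  12  12  12  18  18

18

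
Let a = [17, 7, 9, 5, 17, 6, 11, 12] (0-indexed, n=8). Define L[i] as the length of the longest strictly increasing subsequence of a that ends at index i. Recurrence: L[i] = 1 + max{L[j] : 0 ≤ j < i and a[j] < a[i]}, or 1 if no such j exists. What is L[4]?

   i    0    1    2    3    4    5    6    7
a[i]   17    7    9    5   17    6   11   12
L[i]    1    1    2    1    3    2    3    4

3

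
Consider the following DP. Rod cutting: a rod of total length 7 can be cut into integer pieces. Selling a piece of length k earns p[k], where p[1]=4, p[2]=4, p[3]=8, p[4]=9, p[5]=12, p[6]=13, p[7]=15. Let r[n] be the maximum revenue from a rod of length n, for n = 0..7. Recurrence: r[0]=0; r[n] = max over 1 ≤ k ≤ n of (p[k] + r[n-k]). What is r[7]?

   n    0    1    2    3    4    5    6    7
r[n]    0    4    8   12   16   20   24   28

28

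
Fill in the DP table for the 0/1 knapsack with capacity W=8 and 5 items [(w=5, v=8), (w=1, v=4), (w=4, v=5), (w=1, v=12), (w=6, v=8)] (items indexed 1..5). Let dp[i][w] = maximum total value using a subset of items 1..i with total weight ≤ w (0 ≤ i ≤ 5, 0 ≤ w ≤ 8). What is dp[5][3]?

16

i\w   0   1   2   3   4   5   6   7   8
  0   0   0   0   0   0   0   0   0   0
  1   0   0   0   0   0   8   8   8   8
  2   0   4   4   4   4   8  12  12  12
  3   0   4   4   4   5   9  12  12  12
  4   0  12  16  16  16  17  21  24  24
  5   0  12  16  16  16  17  21  24  24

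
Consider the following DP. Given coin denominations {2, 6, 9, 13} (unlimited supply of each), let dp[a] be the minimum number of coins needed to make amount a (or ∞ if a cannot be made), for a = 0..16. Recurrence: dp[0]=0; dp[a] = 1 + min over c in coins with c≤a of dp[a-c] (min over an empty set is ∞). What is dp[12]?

 a  0  1  2  3  4  5  6  7  8  9 10 11 12 13 14 15 16
dp  0  -  1  -  2  -  1  -  2  1  3  2  2  1  3  2  4
(- denotes ∞ / unreachable)

2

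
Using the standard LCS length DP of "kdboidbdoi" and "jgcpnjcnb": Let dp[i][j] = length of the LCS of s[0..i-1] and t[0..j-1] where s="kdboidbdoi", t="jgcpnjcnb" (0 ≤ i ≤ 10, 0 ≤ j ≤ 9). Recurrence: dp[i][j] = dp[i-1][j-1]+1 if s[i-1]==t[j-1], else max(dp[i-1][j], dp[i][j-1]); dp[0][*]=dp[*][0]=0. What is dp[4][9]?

1

   ''  j  g  c  p  n  j  c  n  b
''  0  0  0  0  0  0  0  0  0  0
 k  0  0  0  0  0  0  0  0  0  0
 d  0  0  0  0  0  0  0  0  0  0
 b  0  0  0  0  0  0  0  0  0  1
 o  0  0  0  0  0  0  0  0  0  1
 i  0  0  0  0  0  0  0  0  0  1
 d  0  0  0  0  0  0  0  0  0  1
 b  0  0  0  0  0  0  0  0  0  1
 d  0  0  0  0  0  0  0  0  0  1
 o  0  0  0  0  0  0  0  0  0  1
 i  0  0  0  0  0  0  0  0  0  1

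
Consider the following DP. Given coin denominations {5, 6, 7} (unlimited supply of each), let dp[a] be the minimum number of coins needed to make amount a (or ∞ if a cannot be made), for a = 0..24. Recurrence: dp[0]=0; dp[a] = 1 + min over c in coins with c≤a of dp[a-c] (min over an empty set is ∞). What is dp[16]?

 a  0  1  2  3  4  5  6  7  8  9 10 11 12 13 14 15 16 17 18 19 20 21 22 23 24
dp  0  -  -  -  -  1  1  1  -  -  2  2  2  2  2  3  3  3  3  3  3  3  4  4  4
(- denotes ∞ / unreachable)

3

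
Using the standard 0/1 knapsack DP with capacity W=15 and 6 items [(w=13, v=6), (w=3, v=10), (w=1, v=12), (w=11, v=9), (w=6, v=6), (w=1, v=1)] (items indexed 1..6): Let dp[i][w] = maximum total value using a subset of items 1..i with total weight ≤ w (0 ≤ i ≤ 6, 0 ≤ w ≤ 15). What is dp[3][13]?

i\w   0   1   2   3   4   5   6   7   8   9  10  11  12  13  14  15
  0   0   0   0   0   0   0   0   0   0   0   0   0   0   0   0   0
  1   0   0   0   0   0   0   0   0   0   0   0   0   0   6   6   6
  2   0   0   0  10  10  10  10  10  10  10  10  10  10  10  10  10
  3   0  12  12  12  22  22  22  22  22  22  22  22  22  22  22  22
  4   0  12  12  12  22  22  22  22  22  22  22  22  22  22  22  31
  5   0  12  12  12  22  22  22  22  22  22  28  28  28  28  28  31
  6   0  12  13  13  22  23  23  23  23  23  28  29  29  29  29  31

22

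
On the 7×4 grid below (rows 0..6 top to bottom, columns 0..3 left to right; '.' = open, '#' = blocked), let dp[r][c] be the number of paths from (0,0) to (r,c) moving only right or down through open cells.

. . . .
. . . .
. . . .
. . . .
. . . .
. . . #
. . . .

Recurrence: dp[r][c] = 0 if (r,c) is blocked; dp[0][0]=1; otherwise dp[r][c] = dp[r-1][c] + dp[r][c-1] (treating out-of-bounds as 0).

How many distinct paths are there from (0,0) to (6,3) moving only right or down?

r\c   0   1   2   3
  0   1   1   1   1
  1   1   2   3   4
  2   1   3   6  10
  3   1   4  10  20
  4   1   5  15  35
  5   1   6  21   0
  6   1   7  28  28

28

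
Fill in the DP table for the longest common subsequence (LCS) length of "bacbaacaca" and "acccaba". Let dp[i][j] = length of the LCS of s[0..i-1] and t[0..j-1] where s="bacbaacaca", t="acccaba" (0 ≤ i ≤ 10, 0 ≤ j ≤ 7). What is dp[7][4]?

   ''  a  c  c  c  a  b  a
''  0  0  0  0  0  0  0  0
 b  0  0  0  0  0  0  1  1
 a  0  1  1  1  1  1  1  2
 c  0  1  2  2  2  2  2  2
 b  0  1  2  2  2  2  3  3
 a  0  1  2  2  2  3  3  4
 a  0  1  2  2  2  3  3  4
 c  0  1  2  3  3  3  3  4
 a  0  1  2  3  3  4  4  4
 c  0  1  2  3  4  4  4  4
 a  0  1  2  3  4  5  5  5

3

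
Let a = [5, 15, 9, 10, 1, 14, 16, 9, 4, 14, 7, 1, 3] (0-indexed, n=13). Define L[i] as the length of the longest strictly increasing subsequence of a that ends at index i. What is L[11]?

1

   i    0    1    2    3    4    5    6    7    8    9   10   11   12
a[i]    5   15    9   10    1   14   16    9    4   14    7    1    3
L[i]    1    2    2    3    1    4    5    2    2    4    3    1    2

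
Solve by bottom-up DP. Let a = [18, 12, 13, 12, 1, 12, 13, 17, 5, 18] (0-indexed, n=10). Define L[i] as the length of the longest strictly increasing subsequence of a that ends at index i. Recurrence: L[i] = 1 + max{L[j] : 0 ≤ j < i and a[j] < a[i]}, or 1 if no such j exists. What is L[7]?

4

   i    0    1    2    3    4    5    6    7    8    9
a[i]   18   12   13   12    1   12   13   17    5   18
L[i]    1    1    2    1    1    2    3    4    2    5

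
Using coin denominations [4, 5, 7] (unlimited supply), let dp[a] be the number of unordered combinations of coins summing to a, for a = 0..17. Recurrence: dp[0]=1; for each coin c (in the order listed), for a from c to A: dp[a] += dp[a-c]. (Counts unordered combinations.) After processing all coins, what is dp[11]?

after  coin     0     1     2     3     4     5     6     7     8     9    10    11    12    13    14    15    16    17
          4     1     0     0     0     1     0     0     0     1     0     0     0     1     0     0     0     1     0
          5     1     0     0     0     1     1     0     0     1     1     1     0     1     1     1     1     1     1
          7     1     0     0     0     1     1     0     1     1     1     1     1     2     1     2     2     2     2

1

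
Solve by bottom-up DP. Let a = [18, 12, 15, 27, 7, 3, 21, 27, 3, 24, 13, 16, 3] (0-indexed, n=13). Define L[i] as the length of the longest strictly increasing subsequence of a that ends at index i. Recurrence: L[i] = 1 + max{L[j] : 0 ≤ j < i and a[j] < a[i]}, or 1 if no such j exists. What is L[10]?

2

   i    0    1    2    3    4    5    6    7    8    9   10   11   12
a[i]   18   12   15   27    7    3   21   27    3   24   13   16    3
L[i]    1    1    2    3    1    1    3    4    1    4    2    3    1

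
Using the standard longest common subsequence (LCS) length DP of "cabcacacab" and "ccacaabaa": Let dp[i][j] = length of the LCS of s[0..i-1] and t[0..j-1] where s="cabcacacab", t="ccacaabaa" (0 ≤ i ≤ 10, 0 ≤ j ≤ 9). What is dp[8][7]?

5

   ''  c  c  a  c  a  a  b  a  a
''  0  0  0  0  0  0  0  0  0  0
 c  0  1  1  1  1  1  1  1  1  1
 a  0  1  1  2  2  2  2  2  2  2
 b  0  1  1  2  2  2  2  3  3  3
 c  0  1  2  2  3  3  3  3  3  3
 a  0  1  2  3  3  4  4  4  4  4
 c  0  1  2  3  4  4  4  4  4  4
 a  0  1  2  3  4  5  5  5  5  5
 c  0  1  2  3  4  5  5  5  5  5
 a  0  1  2  3  4  5  6  6  6  6
 b  0  1  2  3  4  5  6  7  7  7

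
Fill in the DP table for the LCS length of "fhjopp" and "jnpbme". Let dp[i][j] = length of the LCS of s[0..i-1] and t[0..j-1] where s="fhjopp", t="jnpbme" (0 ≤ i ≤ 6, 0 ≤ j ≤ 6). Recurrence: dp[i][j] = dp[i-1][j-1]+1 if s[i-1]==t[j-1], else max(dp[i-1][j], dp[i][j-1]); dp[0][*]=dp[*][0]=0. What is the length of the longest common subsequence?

2

   ''  j  n  p  b  m  e
''  0  0  0  0  0  0  0
 f  0  0  0  0  0  0  0
 h  0  0  0  0  0  0  0
 j  0  1  1  1  1  1  1
 o  0  1  1  1  1  1  1
 p  0  1  1  2  2  2  2
 p  0  1  1  2  2  2  2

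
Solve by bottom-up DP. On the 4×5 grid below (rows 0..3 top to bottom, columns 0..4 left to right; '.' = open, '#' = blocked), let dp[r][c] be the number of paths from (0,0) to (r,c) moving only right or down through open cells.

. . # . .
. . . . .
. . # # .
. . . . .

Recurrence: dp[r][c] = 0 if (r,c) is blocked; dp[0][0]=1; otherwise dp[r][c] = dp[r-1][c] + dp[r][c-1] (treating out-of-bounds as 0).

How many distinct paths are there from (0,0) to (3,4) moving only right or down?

6

r\c   0   1   2   3   4
  0   1   1   0   0   0
  1   1   2   2   2   2
  2   1   3   0   0   2
  3   1   4   4   4   6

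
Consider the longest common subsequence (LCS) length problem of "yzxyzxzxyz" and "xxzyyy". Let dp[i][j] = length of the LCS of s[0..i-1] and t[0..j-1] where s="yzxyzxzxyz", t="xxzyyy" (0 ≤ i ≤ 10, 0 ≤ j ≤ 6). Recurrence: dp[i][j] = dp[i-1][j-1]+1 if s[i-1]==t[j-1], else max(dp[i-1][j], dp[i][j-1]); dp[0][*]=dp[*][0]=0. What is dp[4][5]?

   ''  x  x  z  y  y  y
''  0  0  0  0  0  0  0
 y  0  0  0  0  1  1  1
 z  0  0  0  1  1  1  1
 x  0  1  1  1  1  1  1
 y  0  1  1  1  2  2  2
 z  0  1  1  2  2  2  2
 x  0  1  2  2  2  2  2
 z  0  1  2  3  3  3  3
 x  0  1  2  3  3  3  3
 y  0  1  2  3  4  4  4
 z  0  1  2  3  4  4  4

2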